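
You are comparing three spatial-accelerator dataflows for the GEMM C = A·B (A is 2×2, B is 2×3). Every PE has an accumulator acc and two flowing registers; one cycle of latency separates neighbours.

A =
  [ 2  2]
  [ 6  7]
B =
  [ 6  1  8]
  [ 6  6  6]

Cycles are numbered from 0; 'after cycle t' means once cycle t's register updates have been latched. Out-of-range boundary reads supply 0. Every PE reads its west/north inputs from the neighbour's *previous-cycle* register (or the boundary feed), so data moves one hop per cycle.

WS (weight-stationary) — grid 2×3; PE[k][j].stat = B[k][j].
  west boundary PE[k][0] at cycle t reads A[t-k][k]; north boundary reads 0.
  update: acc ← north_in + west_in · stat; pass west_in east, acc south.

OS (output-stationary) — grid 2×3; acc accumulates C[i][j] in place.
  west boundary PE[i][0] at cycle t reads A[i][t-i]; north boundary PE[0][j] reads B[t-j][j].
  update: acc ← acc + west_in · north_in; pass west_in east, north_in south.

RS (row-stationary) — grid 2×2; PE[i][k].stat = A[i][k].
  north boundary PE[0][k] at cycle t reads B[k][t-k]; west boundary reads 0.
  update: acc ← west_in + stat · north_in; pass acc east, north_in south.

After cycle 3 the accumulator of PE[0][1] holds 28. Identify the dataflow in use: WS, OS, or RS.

dataflow = RS

WS [2×3] PE[0][1] across cycles:
  after 0 — PE[0][1] acc=0, pass-E 0, pass-S 0
  after 1 — PE[0][1] acc=2, pass-E 2, pass-S 2
  after 2 — PE[0][1] acc=6, pass-E 6, pass-S 6
  after 3 — PE[0][1] acc=0, pass-E 0, pass-S 0
OS [2×3] PE[0][1] across cycles:
  after 0 — PE[0][1] acc=0, pass-E 0, pass-S 0
  after 1 — PE[0][1] acc=2, pass-E 2, pass-S 1
  after 2 — PE[0][1] acc=14, pass-E 2, pass-S 6
  after 3 — PE[0][1] acc=14, pass-E 0, pass-S 0
RS [2×2] PE[0][1] across cycles:
  after 0 — PE[0][1] acc=0, pass-E 0, pass-S 0
  after 1 — PE[0][1] acc=24, pass-E 24, pass-S 6
  after 2 — PE[0][1] acc=14, pass-E 14, pass-S 6
  after 3 — PE[0][1] acc=28, pass-E 28, pass-S 6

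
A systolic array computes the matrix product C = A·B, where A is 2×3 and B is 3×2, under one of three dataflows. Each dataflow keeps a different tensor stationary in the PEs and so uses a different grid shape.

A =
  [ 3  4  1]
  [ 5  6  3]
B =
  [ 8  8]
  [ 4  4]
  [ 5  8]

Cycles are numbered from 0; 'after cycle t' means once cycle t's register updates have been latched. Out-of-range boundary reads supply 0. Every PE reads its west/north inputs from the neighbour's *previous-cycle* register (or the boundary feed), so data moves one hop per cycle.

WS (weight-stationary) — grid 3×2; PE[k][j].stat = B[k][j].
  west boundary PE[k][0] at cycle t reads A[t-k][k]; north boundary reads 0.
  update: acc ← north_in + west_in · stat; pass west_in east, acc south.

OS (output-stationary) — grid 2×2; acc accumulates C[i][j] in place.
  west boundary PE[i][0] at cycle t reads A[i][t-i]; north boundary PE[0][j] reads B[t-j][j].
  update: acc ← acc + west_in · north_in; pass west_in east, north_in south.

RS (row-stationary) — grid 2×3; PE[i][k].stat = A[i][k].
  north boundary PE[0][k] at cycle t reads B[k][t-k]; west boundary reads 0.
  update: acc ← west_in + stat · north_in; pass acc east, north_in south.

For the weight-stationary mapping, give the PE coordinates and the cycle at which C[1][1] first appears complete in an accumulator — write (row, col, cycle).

Under WS, C[1][1] lands at PE[2][1]:
  [0] (2,1) acc=0 (h:0 v:0)
  [1] (2,1) acc=0 (h:0 v:0)
  [2] (2,1) acc=0 (h:0 v:0)
  [3] (2,1) acc=48 (h:1 v:48)
  [4] (2,1) acc=88 (h:3 v:88)

(row, col, cycle) = (2, 1, 4)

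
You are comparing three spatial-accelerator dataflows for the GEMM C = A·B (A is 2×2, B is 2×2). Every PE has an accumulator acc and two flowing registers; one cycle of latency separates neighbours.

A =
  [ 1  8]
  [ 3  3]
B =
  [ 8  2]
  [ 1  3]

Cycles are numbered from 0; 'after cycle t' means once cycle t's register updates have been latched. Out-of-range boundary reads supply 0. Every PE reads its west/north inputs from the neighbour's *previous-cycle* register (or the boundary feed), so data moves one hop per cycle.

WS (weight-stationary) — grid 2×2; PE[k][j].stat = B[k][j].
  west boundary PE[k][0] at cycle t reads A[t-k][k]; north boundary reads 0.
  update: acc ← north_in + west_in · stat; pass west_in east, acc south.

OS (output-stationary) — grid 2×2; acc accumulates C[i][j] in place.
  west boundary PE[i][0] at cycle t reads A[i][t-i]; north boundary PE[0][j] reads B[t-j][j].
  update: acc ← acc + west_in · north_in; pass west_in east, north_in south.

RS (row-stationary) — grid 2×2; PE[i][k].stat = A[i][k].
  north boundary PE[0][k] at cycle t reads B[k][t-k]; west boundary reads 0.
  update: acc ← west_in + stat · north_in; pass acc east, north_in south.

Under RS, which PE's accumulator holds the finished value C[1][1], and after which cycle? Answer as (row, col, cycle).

(row, col, cycle) = (1, 1, 3)

RS — PE[1][1] is where C[1][1] collects:
  step 0 · PE1,1: acc=0; fwd→0 fwd↓0
  step 1 · PE1,1: acc=0; fwd→0 fwd↓0
  step 2 · PE1,1: acc=27; fwd→27 fwd↓1
  step 3 · PE1,1: acc=15; fwd→15 fwd↓3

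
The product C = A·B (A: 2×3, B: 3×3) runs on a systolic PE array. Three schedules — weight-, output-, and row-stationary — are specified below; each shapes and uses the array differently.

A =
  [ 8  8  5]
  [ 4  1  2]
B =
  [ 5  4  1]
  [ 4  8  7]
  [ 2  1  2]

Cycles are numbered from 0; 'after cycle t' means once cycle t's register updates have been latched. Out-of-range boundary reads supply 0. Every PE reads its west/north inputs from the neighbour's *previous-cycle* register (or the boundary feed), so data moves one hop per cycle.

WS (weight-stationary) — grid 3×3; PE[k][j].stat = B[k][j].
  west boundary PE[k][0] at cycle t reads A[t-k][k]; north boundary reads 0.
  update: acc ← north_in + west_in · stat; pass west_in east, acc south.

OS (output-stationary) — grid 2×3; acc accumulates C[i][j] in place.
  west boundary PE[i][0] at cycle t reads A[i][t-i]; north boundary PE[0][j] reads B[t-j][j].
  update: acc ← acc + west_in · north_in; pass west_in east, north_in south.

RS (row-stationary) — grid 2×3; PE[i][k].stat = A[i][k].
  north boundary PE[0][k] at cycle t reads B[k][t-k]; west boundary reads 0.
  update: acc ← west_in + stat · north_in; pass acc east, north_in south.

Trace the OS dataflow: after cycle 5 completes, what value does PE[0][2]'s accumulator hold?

PE[0][2].acc = 74

OS 2×3: PE[0][2] cycle-by-cycle (with neighbour feeds):
  [0] (0,1) acc=0 (h:0 v:0)
  [0] (0,2) acc=0 (h:0 v:0)
  [1] (0,1) acc=32 (h:8 v:4)
  [1] (0,2) acc=0 (h:0 v:0)
  [2] (0,1) acc=96 (h:8 v:8)
  [2] (0,2) acc=8 (h:8 v:1)
  [3] (0,1) acc=101 (h:5 v:1)
  [3] (0,2) acc=64 (h:8 v:7)
  [4] (0,1) acc=101 (h:0 v:0)
  [4] (0,2) acc=74 (h:5 v:2)
  [5] (0,1) acc=101 (h:0 v:0)
  [5] (0,2) acc=74 (h:0 v:0)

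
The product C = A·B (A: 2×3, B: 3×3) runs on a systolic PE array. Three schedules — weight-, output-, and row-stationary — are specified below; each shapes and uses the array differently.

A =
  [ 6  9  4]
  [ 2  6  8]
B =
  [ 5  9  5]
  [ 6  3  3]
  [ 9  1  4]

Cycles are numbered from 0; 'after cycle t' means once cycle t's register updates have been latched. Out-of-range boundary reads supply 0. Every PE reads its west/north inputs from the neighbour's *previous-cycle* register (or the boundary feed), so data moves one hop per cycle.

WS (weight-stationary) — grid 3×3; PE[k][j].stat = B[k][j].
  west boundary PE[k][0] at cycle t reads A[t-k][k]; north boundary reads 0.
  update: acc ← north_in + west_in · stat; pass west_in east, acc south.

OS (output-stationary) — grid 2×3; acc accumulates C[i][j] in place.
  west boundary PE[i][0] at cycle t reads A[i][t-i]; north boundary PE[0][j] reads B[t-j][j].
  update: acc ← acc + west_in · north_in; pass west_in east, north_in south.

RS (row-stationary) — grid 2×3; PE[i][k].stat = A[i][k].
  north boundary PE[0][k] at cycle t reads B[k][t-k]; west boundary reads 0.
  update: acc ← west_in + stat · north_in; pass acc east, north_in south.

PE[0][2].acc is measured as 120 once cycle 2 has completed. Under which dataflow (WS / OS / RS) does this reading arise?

WS (3×3 grid), PE[0][2]:
  t=0 PE[0][2]: acc=0 h=0 v=0
  t=1 PE[0][2]: acc=0 h=0 v=0
  t=2 PE[0][2]: acc=30 h=6 v=30
OS (2×3 grid), PE[0][2]:
  t=0 PE[0][2]: acc=0 h=0 v=0
  t=1 PE[0][2]: acc=0 h=0 v=0
  t=2 PE[0][2]: acc=30 h=6 v=5
RS (2×3 grid), PE[0][2]:
  t=0 PE[0][2]: acc=0 h=0 v=0
  t=1 PE[0][2]: acc=0 h=0 v=0
  t=2 PE[0][2]: acc=120 h=120 v=9

dataflow = RS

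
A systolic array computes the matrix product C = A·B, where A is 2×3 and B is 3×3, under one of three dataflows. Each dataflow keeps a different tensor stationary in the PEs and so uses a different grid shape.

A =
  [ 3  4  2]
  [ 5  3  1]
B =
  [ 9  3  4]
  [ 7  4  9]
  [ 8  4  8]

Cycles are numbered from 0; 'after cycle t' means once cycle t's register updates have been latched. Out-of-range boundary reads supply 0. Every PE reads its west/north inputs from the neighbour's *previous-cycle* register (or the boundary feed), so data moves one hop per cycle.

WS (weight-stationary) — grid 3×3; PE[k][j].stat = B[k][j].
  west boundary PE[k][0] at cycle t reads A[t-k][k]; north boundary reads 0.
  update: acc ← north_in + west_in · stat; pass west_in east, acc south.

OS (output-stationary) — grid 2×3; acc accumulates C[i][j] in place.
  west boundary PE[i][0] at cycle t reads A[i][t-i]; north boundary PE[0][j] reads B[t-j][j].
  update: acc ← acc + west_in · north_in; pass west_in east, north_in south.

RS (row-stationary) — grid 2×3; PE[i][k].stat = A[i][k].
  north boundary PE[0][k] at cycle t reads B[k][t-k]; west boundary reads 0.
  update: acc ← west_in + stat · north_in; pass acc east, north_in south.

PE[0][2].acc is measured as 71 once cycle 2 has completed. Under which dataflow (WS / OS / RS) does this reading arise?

dataflow = RS

WS (3×3 grid), PE[0][2]:
  c0 r0c2: 0 / 0 / 0
  c1 r0c2: 0 / 0 / 0
  c2 r0c2: 12 / 3 / 12
OS (2×3 grid), PE[0][2]:
  c0 r0c2: 0 / 0 / 0
  c1 r0c2: 0 / 0 / 0
  c2 r0c2: 12 / 3 / 4
RS (2×3 grid), PE[0][2]:
  c0 r0c2: 0 / 0 / 0
  c1 r0c2: 0 / 0 / 0
  c2 r0c2: 71 / 71 / 8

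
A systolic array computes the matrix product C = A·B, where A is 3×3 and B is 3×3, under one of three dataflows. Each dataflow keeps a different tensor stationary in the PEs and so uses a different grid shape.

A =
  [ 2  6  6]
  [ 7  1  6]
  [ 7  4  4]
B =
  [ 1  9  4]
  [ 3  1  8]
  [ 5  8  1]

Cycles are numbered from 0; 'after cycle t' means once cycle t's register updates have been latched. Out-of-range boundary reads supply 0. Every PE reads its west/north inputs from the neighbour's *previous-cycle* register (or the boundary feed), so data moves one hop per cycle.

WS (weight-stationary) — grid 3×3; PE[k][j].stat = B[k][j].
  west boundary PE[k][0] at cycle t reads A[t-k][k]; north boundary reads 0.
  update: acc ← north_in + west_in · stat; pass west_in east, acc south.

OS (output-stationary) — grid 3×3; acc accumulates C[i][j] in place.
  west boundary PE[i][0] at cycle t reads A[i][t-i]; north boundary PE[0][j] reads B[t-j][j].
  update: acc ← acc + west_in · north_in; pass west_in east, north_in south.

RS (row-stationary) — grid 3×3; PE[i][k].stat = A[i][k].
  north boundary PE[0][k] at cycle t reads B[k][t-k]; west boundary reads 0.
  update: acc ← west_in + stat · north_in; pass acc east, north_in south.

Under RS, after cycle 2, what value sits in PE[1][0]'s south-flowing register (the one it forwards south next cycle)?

RS (3×3). Following PE[1][0] plus its west/north inputs:
  step 0 · PE0,0: acc=2; fwd→2 fwd↓1
  step 0 · PE1,0: acc=0; fwd→0 fwd↓0
  step 1 · PE0,0: acc=18; fwd→18 fwd↓9
  step 1 · PE1,0: acc=7; fwd→7 fwd↓1
  step 2 · PE0,0: acc=8; fwd→8 fwd↓4
  step 2 · PE1,0: acc=63; fwd→63 fwd↓9

register = 9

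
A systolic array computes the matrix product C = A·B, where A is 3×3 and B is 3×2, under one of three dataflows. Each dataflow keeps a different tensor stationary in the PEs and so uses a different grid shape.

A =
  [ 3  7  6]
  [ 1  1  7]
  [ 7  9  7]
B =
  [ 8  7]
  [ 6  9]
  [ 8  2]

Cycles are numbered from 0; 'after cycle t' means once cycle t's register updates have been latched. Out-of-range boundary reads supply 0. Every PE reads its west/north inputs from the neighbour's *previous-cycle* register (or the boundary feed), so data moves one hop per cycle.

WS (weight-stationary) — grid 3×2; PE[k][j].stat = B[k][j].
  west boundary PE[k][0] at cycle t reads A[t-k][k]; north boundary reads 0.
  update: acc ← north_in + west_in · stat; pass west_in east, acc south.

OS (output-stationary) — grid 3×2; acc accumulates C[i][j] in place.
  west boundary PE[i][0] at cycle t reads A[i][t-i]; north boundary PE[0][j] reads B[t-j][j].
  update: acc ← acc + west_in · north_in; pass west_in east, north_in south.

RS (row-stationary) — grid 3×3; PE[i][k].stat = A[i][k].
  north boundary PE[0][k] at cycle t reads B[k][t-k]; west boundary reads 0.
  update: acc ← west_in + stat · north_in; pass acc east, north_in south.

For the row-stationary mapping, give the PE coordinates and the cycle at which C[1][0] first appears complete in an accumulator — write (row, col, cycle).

(row, col, cycle) = (1, 2, 3)

RS: C[1][0] accumulates in PE[1][2]:
  [0] (1,2) acc=0 (h:0 v:0)
  [1] (1,2) acc=0 (h:0 v:0)
  [2] (1,2) acc=0 (h:0 v:0)
  [3] (1,2) acc=70 (h:70 v:8)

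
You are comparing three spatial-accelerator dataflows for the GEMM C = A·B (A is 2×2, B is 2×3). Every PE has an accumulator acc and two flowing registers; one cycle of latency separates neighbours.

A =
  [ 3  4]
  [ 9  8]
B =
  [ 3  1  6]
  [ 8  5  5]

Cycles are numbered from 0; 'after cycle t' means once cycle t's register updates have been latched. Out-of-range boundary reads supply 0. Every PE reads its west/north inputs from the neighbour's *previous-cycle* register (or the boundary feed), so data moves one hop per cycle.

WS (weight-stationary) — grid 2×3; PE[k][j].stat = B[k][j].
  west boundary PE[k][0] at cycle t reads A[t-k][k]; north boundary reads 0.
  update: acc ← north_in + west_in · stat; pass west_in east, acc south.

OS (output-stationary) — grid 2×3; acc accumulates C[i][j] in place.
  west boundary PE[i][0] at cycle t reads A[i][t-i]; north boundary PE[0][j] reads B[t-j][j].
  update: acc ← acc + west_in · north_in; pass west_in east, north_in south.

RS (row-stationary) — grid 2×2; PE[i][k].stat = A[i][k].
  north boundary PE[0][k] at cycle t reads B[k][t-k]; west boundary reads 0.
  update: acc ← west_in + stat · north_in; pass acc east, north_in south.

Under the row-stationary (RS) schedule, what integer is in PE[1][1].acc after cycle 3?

RS on a 2×2 grid — tracing PE[1][1] and its feeders:
  after 0 — PE[0][1] acc=0, pass-E 0, pass-S 0
  after 0 — PE[1][0] acc=0, pass-E 0, pass-S 0
  after 0 — PE[1][1] acc=0, pass-E 0, pass-S 0
  after 1 — PE[0][1] acc=41, pass-E 41, pass-S 8
  after 1 — PE[1][0] acc=27, pass-E 27, pass-S 3
  after 1 — PE[1][1] acc=0, pass-E 0, pass-S 0
  after 2 — PE[0][1] acc=23, pass-E 23, pass-S 5
  after 2 — PE[1][0] acc=9, pass-E 9, pass-S 1
  after 2 — PE[1][1] acc=91, pass-E 91, pass-S 8
  after 3 — PE[0][1] acc=38, pass-E 38, pass-S 5
  after 3 — PE[1][0] acc=54, pass-E 54, pass-S 6
  after 3 — PE[1][1] acc=49, pass-E 49, pass-S 5

PE[1][1].acc = 49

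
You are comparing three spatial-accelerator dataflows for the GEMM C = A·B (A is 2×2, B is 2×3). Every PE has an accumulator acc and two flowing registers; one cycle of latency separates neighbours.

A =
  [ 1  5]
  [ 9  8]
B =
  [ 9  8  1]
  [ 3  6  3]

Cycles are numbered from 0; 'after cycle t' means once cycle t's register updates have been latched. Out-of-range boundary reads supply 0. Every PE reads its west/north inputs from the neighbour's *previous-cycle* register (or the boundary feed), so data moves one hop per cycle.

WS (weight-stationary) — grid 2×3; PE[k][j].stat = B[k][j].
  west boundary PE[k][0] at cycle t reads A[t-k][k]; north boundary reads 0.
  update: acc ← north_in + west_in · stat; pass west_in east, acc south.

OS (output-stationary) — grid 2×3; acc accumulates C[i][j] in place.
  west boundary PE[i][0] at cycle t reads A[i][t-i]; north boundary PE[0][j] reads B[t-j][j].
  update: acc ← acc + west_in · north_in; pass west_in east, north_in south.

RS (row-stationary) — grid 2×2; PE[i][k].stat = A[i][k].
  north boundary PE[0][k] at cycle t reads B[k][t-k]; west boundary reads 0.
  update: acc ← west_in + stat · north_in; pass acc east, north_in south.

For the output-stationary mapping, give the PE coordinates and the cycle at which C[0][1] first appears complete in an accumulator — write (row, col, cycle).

OS — PE[0][1] is where C[0][1] collects:
  [0] (0,1) acc=0 (h:0 v:0)
  [1] (0,1) acc=8 (h:1 v:8)
  [2] (0,1) acc=38 (h:5 v:6)

(row, col, cycle) = (0, 1, 2)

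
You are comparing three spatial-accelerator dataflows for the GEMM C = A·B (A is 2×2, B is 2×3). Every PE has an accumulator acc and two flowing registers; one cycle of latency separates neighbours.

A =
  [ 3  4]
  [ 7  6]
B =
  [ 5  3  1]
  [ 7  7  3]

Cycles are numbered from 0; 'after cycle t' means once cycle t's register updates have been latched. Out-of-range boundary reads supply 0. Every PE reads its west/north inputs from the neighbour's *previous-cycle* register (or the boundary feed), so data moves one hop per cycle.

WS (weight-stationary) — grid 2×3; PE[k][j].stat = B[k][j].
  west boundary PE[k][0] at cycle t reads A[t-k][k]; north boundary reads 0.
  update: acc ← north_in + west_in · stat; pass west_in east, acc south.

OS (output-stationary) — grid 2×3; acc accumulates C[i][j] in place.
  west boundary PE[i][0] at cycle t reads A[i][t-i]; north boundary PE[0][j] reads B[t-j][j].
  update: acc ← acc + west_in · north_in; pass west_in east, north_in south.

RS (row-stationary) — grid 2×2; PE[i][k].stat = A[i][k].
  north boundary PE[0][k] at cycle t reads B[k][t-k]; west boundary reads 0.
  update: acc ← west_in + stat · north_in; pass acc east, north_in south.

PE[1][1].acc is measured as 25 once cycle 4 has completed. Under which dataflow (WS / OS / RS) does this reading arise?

WS (2×3 grid), PE[1][1]:
  t=0 PE[1][1]: acc=0 h=0 v=0
  t=1 PE[1][1]: acc=0 h=0 v=0
  t=2 PE[1][1]: acc=37 h=4 v=37
  t=3 PE[1][1]: acc=63 h=6 v=63
  t=4 PE[1][1]: acc=0 h=0 v=0
OS (2×3 grid), PE[1][1]:
  t=0 PE[1][1]: acc=0 h=0 v=0
  t=1 PE[1][1]: acc=0 h=0 v=0
  t=2 PE[1][1]: acc=21 h=7 v=3
  t=3 PE[1][1]: acc=63 h=6 v=7
  t=4 PE[1][1]: acc=63 h=0 v=0
RS (2×2 grid), PE[1][1]:
  t=0 PE[1][1]: acc=0 h=0 v=0
  t=1 PE[1][1]: acc=0 h=0 v=0
  t=2 PE[1][1]: acc=77 h=77 v=7
  t=3 PE[1][1]: acc=63 h=63 v=7
  t=4 PE[1][1]: acc=25 h=25 v=3

dataflow = RS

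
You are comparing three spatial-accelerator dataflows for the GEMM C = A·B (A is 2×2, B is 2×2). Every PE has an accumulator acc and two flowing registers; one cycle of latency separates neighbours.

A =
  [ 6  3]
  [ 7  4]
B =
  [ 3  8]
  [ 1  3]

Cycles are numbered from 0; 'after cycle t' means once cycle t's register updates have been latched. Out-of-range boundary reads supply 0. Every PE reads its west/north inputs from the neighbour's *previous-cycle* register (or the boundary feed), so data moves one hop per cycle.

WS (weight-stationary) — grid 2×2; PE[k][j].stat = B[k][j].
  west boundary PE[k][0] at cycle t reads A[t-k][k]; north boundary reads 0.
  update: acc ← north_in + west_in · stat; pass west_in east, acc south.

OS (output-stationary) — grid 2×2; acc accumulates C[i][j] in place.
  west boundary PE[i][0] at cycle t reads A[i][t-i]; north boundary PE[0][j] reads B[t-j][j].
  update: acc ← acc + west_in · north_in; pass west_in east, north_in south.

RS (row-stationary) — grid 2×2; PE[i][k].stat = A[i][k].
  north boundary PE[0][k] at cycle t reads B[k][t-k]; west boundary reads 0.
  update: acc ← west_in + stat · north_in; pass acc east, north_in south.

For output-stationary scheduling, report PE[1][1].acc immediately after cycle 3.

PE[1][1].acc = 68

OS on a 2×2 grid — tracing PE[1][1] and its feeders:
  t=0 PE[0][1]: acc=0 h=0 v=0
  t=0 PE[1][0]: acc=0 h=0 v=0
  t=0 PE[1][1]: acc=0 h=0 v=0
  t=1 PE[0][1]: acc=48 h=6 v=8
  t=1 PE[1][0]: acc=21 h=7 v=3
  t=1 PE[1][1]: acc=0 h=0 v=0
  t=2 PE[0][1]: acc=57 h=3 v=3
  t=2 PE[1][0]: acc=25 h=4 v=1
  t=2 PE[1][1]: acc=56 h=7 v=8
  t=3 PE[0][1]: acc=57 h=0 v=0
  t=3 PE[1][0]: acc=25 h=0 v=0
  t=3 PE[1][1]: acc=68 h=4 v=3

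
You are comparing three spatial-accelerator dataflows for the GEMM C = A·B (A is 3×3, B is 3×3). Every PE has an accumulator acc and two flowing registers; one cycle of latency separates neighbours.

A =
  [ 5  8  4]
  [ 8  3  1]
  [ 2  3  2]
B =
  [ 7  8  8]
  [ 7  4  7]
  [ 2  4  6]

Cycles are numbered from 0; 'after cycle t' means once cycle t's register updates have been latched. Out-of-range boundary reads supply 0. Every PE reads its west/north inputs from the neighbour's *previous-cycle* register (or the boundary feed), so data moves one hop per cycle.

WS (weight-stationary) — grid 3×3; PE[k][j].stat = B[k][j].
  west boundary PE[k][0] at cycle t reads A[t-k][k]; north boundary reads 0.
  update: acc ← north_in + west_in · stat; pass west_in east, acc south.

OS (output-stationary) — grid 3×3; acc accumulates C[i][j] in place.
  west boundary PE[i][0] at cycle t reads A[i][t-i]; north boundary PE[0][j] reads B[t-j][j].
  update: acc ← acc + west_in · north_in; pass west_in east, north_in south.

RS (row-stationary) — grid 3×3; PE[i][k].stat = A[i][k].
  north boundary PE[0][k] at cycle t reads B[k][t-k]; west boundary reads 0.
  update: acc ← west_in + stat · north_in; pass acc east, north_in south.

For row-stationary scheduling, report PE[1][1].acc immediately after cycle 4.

PE[1][1].acc = 85

RS (3×3). Following PE[1][1] plus its west/north inputs:
  0: (0,1).acc=0  regs=<0,0>
  0: (1,0).acc=0  regs=<0,0>
  0: (1,1).acc=0  regs=<0,0>
  1: (0,1).acc=91  regs=<91,7>
  1: (1,0).acc=56  regs=<56,7>
  1: (1,1).acc=0  regs=<0,0>
  2: (0,1).acc=72  regs=<72,4>
  2: (1,0).acc=64  regs=<64,8>
  2: (1,1).acc=77  regs=<77,7>
  3: (0,1).acc=96  regs=<96,7>
  3: (1,0).acc=64  regs=<64,8>
  3: (1,1).acc=76  regs=<76,4>
  4: (0,1).acc=0  regs=<0,0>
  4: (1,0).acc=0  regs=<0,0>
  4: (1,1).acc=85  regs=<85,7>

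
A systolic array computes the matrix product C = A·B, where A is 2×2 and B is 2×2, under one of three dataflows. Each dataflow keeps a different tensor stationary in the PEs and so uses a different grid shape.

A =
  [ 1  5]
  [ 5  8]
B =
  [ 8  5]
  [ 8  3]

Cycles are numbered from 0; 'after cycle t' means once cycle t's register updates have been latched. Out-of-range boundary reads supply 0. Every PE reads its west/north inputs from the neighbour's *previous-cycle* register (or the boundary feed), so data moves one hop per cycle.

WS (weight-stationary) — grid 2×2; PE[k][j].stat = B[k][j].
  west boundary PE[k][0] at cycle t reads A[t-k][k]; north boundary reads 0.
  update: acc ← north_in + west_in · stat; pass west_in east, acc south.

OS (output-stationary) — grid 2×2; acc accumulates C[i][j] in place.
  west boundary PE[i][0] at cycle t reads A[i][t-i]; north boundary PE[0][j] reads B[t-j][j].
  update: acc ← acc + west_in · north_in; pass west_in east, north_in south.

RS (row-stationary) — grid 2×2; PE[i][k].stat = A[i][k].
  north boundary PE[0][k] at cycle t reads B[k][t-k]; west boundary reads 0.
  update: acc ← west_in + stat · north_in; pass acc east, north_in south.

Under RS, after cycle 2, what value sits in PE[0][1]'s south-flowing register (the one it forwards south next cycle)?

register = 3

RS on a 2×2 grid — tracing PE[0][1] and its feeders:
  step 0 · PE0,0: acc=8; fwd→8 fwd↓8
  step 0 · PE0,1: acc=0; fwd→0 fwd↓0
  step 1 · PE0,0: acc=5; fwd→5 fwd↓5
  step 1 · PE0,1: acc=48; fwd→48 fwd↓8
  step 2 · PE0,0: acc=0; fwd→0 fwd↓0
  step 2 · PE0,1: acc=20; fwd→20 fwd↓3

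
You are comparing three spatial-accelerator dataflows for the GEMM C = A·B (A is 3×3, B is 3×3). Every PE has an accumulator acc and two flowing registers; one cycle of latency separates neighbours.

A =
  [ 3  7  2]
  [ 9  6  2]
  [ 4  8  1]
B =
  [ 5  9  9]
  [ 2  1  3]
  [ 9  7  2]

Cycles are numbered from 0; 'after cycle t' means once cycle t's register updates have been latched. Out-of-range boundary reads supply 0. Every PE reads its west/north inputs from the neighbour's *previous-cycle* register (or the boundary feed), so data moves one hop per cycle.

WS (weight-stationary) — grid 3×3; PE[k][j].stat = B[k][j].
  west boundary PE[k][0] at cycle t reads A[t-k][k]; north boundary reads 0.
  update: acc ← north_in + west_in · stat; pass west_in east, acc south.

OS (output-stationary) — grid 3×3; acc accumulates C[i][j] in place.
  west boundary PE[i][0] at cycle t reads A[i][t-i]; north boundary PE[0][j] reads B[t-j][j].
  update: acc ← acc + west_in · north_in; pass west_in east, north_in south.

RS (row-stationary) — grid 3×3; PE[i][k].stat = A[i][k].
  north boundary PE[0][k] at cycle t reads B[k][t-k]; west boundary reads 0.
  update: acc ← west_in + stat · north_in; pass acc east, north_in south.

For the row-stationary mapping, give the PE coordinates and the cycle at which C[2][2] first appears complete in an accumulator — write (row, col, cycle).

RS — PE[2][2] is where C[2][2] collects:
  after 0 — PE[2][2] acc=0, pass-E 0, pass-S 0
  after 1 — PE[2][2] acc=0, pass-E 0, pass-S 0
  after 2 — PE[2][2] acc=0, pass-E 0, pass-S 0
  after 3 — PE[2][2] acc=0, pass-E 0, pass-S 0
  after 4 — PE[2][2] acc=45, pass-E 45, pass-S 9
  after 5 — PE[2][2] acc=51, pass-E 51, pass-S 7
  after 6 — PE[2][2] acc=62, pass-E 62, pass-S 2

(row, col, cycle) = (2, 2, 6)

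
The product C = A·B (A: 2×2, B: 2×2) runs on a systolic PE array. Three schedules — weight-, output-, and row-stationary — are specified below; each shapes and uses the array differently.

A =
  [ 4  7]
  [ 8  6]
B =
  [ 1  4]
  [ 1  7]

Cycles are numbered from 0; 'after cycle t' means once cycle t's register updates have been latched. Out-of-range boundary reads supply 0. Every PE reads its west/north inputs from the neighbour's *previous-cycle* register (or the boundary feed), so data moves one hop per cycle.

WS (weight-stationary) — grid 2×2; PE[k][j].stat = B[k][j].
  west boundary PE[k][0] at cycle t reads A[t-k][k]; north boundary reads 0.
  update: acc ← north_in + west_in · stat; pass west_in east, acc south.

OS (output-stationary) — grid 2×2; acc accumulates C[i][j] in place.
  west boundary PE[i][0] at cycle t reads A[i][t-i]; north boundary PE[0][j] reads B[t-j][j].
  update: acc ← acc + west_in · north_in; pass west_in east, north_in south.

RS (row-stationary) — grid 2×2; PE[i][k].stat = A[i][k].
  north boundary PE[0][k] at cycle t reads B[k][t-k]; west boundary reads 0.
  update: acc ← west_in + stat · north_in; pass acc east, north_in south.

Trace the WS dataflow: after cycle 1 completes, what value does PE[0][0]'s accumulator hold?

WS 2×2: PE[0][0] cycle-by-cycle (with neighbour feeds):
  [0] (0,0) acc=4 (h:4 v:4)
  [1] (0,0) acc=8 (h:8 v:8)

PE[0][0].acc = 8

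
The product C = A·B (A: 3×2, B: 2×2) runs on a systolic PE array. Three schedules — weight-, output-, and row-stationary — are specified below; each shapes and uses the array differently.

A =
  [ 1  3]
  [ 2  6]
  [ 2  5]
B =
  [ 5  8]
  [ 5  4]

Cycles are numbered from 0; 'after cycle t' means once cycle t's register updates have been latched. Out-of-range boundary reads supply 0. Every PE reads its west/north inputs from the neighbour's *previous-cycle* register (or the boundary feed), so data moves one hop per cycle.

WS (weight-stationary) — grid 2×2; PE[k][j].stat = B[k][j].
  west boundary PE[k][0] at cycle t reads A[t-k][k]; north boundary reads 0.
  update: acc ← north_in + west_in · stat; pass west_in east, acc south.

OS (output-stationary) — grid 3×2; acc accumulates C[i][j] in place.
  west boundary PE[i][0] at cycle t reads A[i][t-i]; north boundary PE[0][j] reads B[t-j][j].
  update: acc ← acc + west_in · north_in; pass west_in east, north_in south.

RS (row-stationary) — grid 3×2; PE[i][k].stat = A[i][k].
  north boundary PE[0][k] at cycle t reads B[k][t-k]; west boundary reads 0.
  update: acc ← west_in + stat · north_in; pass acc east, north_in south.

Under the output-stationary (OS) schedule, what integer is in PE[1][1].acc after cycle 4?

PE[1][1].acc = 40

OS 3×2: PE[1][1] cycle-by-cycle (with neighbour feeds):
  step 0 · PE0,1: acc=0; fwd→0 fwd↓0
  step 0 · PE1,0: acc=0; fwd→0 fwd↓0
  step 0 · PE1,1: acc=0; fwd→0 fwd↓0
  step 1 · PE0,1: acc=8; fwd→1 fwd↓8
  step 1 · PE1,0: acc=10; fwd→2 fwd↓5
  step 1 · PE1,1: acc=0; fwd→0 fwd↓0
  step 2 · PE0,1: acc=20; fwd→3 fwd↓4
  step 2 · PE1,0: acc=40; fwd→6 fwd↓5
  step 2 · PE1,1: acc=16; fwd→2 fwd↓8
  step 3 · PE0,1: acc=20; fwd→0 fwd↓0
  step 3 · PE1,0: acc=40; fwd→0 fwd↓0
  step 3 · PE1,1: acc=40; fwd→6 fwd↓4
  step 4 · PE0,1: acc=20; fwd→0 fwd↓0
  step 4 · PE1,0: acc=40; fwd→0 fwd↓0
  step 4 · PE1,1: acc=40; fwd→0 fwd↓0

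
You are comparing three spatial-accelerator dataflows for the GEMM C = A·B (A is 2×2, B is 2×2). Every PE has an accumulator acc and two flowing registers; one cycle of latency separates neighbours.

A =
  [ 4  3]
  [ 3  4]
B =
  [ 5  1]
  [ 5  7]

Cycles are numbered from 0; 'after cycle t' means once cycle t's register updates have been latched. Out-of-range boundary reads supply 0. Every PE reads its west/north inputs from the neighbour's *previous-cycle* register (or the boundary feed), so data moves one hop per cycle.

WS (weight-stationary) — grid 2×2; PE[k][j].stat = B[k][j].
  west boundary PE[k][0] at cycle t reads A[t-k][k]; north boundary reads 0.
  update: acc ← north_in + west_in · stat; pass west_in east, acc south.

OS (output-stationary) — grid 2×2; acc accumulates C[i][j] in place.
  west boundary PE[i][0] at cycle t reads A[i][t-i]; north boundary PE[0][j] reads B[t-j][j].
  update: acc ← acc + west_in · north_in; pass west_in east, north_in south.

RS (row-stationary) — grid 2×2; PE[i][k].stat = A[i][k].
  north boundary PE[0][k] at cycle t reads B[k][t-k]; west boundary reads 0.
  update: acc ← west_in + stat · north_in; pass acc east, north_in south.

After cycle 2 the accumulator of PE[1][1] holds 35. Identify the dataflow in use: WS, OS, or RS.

dataflow = RS

WS (2×2 grid), PE[1][1]:
  [0] (1,1) acc=0 (h:0 v:0)
  [1] (1,1) acc=0 (h:0 v:0)
  [2] (1,1) acc=25 (h:3 v:25)
OS (2×2 grid), PE[1][1]:
  [0] (1,1) acc=0 (h:0 v:0)
  [1] (1,1) acc=0 (h:0 v:0)
  [2] (1,1) acc=3 (h:3 v:1)
RS (2×2 grid), PE[1][1]:
  [0] (1,1) acc=0 (h:0 v:0)
  [1] (1,1) acc=0 (h:0 v:0)
  [2] (1,1) acc=35 (h:35 v:5)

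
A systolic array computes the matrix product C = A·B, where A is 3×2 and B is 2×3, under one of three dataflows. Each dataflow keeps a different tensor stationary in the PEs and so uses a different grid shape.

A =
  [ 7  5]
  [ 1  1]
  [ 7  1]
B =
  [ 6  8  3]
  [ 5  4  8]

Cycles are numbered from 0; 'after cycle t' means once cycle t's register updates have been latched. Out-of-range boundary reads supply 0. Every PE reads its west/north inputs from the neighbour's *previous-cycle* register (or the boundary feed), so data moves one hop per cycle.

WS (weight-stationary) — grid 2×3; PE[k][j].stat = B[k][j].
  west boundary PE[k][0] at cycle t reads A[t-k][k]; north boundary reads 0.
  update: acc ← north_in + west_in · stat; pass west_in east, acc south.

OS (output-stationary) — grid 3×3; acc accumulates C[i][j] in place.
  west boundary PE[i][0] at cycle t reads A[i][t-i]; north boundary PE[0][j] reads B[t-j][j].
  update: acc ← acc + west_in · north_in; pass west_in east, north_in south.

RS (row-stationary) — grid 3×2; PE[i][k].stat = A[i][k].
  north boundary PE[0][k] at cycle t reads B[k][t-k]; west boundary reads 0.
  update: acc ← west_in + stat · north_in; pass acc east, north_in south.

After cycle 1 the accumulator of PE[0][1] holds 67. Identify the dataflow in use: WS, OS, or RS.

dataflow = RS

WS [2×3] PE[0][1] across cycles:
  step 0 · PE0,1: acc=0; fwd→0 fwd↓0
  step 1 · PE0,1: acc=56; fwd→7 fwd↓56
OS [3×3] PE[0][1] across cycles:
  step 0 · PE0,1: acc=0; fwd→0 fwd↓0
  step 1 · PE0,1: acc=56; fwd→7 fwd↓8
RS [3×2] PE[0][1] across cycles:
  step 0 · PE0,1: acc=0; fwd→0 fwd↓0
  step 1 · PE0,1: acc=67; fwd→67 fwd↓5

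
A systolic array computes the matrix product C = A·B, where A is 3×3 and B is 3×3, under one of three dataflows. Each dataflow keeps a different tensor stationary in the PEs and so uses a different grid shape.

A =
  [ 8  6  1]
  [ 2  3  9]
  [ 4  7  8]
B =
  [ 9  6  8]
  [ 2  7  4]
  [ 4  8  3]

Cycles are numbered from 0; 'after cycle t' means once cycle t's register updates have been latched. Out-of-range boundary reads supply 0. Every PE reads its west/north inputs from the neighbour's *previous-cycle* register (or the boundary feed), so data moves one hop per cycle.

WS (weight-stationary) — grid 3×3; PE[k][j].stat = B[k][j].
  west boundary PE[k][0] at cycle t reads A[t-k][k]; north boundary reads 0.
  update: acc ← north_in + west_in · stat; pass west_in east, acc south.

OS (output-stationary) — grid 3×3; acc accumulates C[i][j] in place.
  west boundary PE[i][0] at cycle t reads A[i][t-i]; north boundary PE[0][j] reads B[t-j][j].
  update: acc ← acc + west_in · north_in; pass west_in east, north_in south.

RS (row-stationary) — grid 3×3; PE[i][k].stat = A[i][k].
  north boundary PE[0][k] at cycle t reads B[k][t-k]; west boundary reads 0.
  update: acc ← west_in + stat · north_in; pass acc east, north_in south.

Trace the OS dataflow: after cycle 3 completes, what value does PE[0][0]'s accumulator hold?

PE[0][0].acc = 88

OS (3×3). Following PE[0][0] plus its west/north inputs:
  after 0 — PE[0][0] acc=72, pass-E 8, pass-S 9
  after 1 — PE[0][0] acc=84, pass-E 6, pass-S 2
  after 2 — PE[0][0] acc=88, pass-E 1, pass-S 4
  after 3 — PE[0][0] acc=88, pass-E 0, pass-S 0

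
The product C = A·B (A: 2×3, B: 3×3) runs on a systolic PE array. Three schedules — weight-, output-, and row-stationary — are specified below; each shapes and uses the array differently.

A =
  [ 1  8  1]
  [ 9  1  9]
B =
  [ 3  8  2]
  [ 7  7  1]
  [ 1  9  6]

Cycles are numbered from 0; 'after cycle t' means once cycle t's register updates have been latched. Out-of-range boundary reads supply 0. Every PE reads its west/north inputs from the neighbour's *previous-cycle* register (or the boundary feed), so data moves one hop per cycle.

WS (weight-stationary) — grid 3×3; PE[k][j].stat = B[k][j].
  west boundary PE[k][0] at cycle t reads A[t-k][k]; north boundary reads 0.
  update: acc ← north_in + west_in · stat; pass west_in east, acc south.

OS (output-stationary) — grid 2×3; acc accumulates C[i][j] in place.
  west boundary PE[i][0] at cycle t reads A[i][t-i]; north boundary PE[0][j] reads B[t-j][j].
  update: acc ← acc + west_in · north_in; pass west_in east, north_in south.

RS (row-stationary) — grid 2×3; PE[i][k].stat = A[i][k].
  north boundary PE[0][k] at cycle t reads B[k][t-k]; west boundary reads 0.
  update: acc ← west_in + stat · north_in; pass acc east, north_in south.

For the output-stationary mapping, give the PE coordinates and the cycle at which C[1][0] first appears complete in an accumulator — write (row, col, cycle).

(row, col, cycle) = (1, 0, 3)

OS — PE[1][0] is where C[1][0] collects:
  [0] (1,0) acc=0 (h:0 v:0)
  [1] (1,0) acc=27 (h:9 v:3)
  [2] (1,0) acc=34 (h:1 v:7)
  [3] (1,0) acc=43 (h:9 v:1)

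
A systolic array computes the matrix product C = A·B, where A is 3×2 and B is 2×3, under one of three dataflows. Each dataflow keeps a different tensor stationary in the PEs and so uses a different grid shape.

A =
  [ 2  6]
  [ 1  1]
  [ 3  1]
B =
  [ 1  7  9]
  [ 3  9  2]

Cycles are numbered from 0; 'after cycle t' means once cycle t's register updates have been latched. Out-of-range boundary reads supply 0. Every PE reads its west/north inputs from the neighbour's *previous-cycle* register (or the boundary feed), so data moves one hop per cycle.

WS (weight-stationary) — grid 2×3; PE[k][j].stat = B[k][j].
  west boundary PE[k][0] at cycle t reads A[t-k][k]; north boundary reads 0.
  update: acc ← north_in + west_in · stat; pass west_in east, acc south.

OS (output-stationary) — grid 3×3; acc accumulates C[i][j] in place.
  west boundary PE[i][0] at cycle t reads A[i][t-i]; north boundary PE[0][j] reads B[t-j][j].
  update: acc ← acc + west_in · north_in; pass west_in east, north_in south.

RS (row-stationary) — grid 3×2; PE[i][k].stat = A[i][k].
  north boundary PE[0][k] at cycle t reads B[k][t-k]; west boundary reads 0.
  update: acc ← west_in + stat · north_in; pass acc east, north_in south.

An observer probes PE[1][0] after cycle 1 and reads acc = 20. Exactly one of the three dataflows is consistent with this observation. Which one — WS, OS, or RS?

— WS: 2×3; PE[1][0] trace:
  cycle 0: PE[1][0] → acc 0, east 0, south 0
  cycle 1: PE[1][0] → acc 20, east 6, south 20
— OS: 3×3; PE[1][0] trace:
  cycle 0: PE[1][0] → acc 0, east 0, south 0
  cycle 1: PE[1][0] → acc 1, east 1, south 1
— RS: 3×2; PE[1][0] trace:
  cycle 0: PE[1][0] → acc 0, east 0, south 0
  cycle 1: PE[1][0] → acc 1, east 1, south 1

dataflow = WS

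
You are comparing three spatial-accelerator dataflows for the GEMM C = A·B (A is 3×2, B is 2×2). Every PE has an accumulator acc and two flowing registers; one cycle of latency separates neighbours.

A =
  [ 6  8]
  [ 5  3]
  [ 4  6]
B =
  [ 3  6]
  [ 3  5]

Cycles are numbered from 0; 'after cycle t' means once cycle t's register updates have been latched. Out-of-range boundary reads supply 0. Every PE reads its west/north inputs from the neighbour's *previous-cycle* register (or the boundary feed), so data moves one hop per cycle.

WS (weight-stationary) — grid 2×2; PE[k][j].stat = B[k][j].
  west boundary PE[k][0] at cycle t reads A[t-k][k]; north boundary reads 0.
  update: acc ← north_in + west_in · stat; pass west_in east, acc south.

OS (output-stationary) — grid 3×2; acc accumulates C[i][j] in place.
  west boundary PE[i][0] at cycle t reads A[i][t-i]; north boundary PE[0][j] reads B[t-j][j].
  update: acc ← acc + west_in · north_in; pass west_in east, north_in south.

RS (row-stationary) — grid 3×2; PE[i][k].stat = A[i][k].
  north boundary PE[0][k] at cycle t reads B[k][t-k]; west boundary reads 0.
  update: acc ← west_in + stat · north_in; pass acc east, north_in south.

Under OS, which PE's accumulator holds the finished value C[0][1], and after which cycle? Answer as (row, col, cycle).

OS — PE[0][1] is where C[0][1] collects:
  cycle 0: PE[0][1] → acc 0, east 0, south 0
  cycle 1: PE[0][1] → acc 36, east 6, south 6
  cycle 2: PE[0][1] → acc 76, east 8, south 5

(row, col, cycle) = (0, 1, 2)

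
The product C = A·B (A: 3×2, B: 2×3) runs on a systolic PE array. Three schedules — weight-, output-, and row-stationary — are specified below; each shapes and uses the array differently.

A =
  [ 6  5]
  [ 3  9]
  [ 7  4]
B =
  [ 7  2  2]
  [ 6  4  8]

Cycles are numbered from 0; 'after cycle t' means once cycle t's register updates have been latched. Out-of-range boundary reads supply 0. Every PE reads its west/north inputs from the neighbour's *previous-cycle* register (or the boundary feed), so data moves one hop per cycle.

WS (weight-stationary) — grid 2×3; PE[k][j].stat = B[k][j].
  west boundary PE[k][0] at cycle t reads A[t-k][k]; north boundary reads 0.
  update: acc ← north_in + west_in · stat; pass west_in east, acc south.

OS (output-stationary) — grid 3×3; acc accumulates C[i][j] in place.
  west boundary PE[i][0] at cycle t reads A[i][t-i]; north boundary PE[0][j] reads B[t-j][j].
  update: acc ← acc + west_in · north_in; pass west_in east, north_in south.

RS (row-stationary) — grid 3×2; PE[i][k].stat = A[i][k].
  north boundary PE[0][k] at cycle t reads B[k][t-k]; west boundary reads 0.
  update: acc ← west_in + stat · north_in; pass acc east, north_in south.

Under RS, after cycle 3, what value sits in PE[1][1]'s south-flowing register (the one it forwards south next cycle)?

Tracing RS — 3×2 array, target PE[1][1]:
  [0] (0,1) acc=0 (h:0 v:0)
  [0] (1,0) acc=0 (h:0 v:0)
  [0] (1,1) acc=0 (h:0 v:0)
  [1] (0,1) acc=72 (h:72 v:6)
  [1] (1,0) acc=21 (h:21 v:7)
  [1] (1,1) acc=0 (h:0 v:0)
  [2] (0,1) acc=32 (h:32 v:4)
  [2] (1,0) acc=6 (h:6 v:2)
  [2] (1,1) acc=75 (h:75 v:6)
  [3] (0,1) acc=52 (h:52 v:8)
  [3] (1,0) acc=6 (h:6 v:2)
  [3] (1,1) acc=42 (h:42 v:4)

register = 4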